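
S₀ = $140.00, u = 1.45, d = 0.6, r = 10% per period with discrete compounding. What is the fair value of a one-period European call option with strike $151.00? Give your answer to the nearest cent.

Risk-neutral probability p = (1 + 0.1 − 0.6)/(1.45 − 0.6) = 0.5000/0.8500 = 0.5882
Terminal stock prices: S_u = 203, S_d = 84
Terminal payoffs (S − K): max(52, 0) = 52, max(-67, 0) = 0
Node 0 (S = 140): V_0 = 1/1.1·[0.5882·52.0000 + 0.4118·0.0000] = 27.8075

$27.81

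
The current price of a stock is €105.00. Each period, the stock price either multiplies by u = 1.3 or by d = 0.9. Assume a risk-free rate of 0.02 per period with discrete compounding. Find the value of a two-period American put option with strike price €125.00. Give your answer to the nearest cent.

Risk-neutral probability p = (1 + 0.02 − 0.9)/(1.3 − 0.9) = 0.1200/0.4000 = 0.3000
Terminal stock prices: S_uu = 177.5, S_ud = 122.9, S_dd = 85.05
Terminal payoffs (K − S): max(-52.45, 0) = 0, max(2.15, 0) = 2.15, max(39.95, 0) = 39.95
Node u (S = 136.5): continuation = 1/1.02·[0.3000·0.0000 + 0.7000·2.1500] = 1.4755; exercise value = 0.0000 ≤ continuation, so V_u = 1.4755
Node d (S = 94.5): continuation = 1/1.02·[0.3000·2.1500 + 0.7000·39.9500] = 28.0490; exercise value = 30.5000 > continuation, so V_d = 30.5000 (exercise)
Node 0 (S = 105): continuation = 1/1.02·[0.3000·1.4755 + 0.7000·30.5000] = 21.3653; exercise value = 20.0000 ≤ continuation, so V_0 = 21.3653

€21.37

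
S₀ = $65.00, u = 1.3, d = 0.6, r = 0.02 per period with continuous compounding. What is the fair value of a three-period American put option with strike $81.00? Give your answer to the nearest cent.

$25.49

Risk-neutral probability p = (e^0.02 − 0.6)/(1.3 − 0.6) = 0.4202/0.7000 = 0.6003
Terminal stock prices: S_uuu = 142.8, S_uud = 65.91, S_udd = 30.42, S_ddd = 14.04
Terminal payoffs (K − S): max(-61.81, 0) = 0, max(15.09, 0) = 15.09, max(50.58, 0) = 50.58, max(66.96, 0) = 66.96
Node uu (S = 109.9): continuation = e^(−0.02)·[0.6003·0.0000 + 0.3997·15.0900] = 5.9122; exercise value = 0.0000 ≤ continuation, so V_uu = 5.9122
Node ud (S = 50.7): continuation = e^(−0.02)·[0.6003·15.0900 + 0.3997·50.5800] = 28.6961; exercise value = 30.3000 > continuation, so V_ud = 30.3000 (exercise)
Node dd (S = 23.4): continuation = e^(−0.02)·[0.6003·50.5800 + 0.3997·66.9600] = 55.9961; exercise value = 57.6000 > continuation, so V_dd = 57.6000 (exercise)
Node u (S = 84.5): continuation = e^(−0.02)·[0.6003·5.9122 + 0.3997·30.3000] = 15.3502; exercise value = 0.0000 ≤ continuation, so V_u = 15.3502
Node d (S = 39): continuation = e^(−0.02)·[0.6003·30.3000 + 0.3997·57.6000] = 40.3961; exercise value = 42.0000 > continuation, so V_d = 42.0000 (exercise)
Node 0 (S = 65): continuation = e^(−0.02)·[0.6003·15.3502 + 0.3997·42.0000] = 25.4876; exercise value = 16.0000 ≤ continuation, so V_0 = 25.4876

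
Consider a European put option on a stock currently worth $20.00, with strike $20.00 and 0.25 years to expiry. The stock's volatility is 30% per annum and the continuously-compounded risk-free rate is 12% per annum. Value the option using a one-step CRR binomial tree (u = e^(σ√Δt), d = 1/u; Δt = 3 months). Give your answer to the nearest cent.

CRR parameters: u = e^(σ√Δt) = e^(0.3·√0.25) = 1.1618, d = 1/u = 0.8607
Per-period rate: rΔt = 0.12·0.25 = 0.03, so R = e^0.03 = 1.0305
Risk-neutral probability p = (e^0.03 − 0.8607)/(1.1618 − 0.8607) = 0.1697/0.3011 = 0.5637
Terminal stock prices: S_u = 23.24, S_d = 17.21
Terminal payoffs (K − S): max(-3.237, 0) = 0, max(2.786, 0) = 2.786
Node 0 (S = 20): V_0 = e^(−0.03)·[0.5637·0.0000 + 0.4363·2.7858] = 1.1795

$1.18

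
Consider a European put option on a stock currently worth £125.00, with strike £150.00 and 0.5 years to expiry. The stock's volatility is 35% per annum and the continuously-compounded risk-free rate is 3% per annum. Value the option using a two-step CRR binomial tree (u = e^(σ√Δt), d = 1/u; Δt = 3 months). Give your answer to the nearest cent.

CRR parameters: u = e^(σ√Δt) = e^(0.35·√0.25) = 1.1912, d = 1/u = 0.8395
Per-period rate: rΔt = 0.03·0.25 = 0.0075, so R = e^0.0075 = 1.0075
Risk-neutral probability p = (e^0.0075 − 0.8395)/(1.1912 − 0.8395) = 0.1681/0.3518 = 0.4778
Terminal stock prices: S_uu = 177.4, S_ud = 125, S_dd = 88.09
Terminal payoffs (K − S): max(-27.38, 0) = 0, max(25, 0) = 25, max(61.91, 0) = 61.91
Node u (S = 148.9): V_u = e^(−0.0075)·[0.4778·0.0000 + 0.5222·25.0000] = 12.9584
Node d (S = 104.9): V_d = e^(−0.0075)·[0.4778·25.0000 + 0.5222·61.9140] = 43.9471
Node 0 (S = 125): V_0 = e^(−0.0075)·[0.4778·12.9584 + 0.5222·43.9471] = 28.9242

£28.92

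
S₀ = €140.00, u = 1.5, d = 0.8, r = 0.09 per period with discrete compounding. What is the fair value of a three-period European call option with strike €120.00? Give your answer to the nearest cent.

€54.84

Risk-neutral probability p = (1 + 0.09 − 0.8)/(1.5 − 0.8) = 0.2900/0.7000 = 0.4143
Terminal stock prices: S_uuu = 472.5, S_uud = 252, S_udd = 134.4, S_ddd = 71.68
Terminal payoffs (S − K): max(352.5, 0) = 352.5, max(132, 0) = 132, max(14.4, 0) = 14.4, max(-48.32, 0) = 0
Node uu (S = 315): V_uu = 1/1.09·[0.4143·352.5000 + 0.5857·132.0000] = 204.9083
Node ud (S = 168): V_ud = 1/1.09·[0.4143·132.0000 + 0.5857·14.4000] = 57.9083
Node dd (S = 89.6): V_dd = 1/1.09·[0.4143·14.4000 + 0.5857·0.0000] = 5.4731
Node u (S = 210): V_u = 1/1.09·[0.4143·204.9083 + 0.5857·57.9083] = 108.9984
Node d (S = 112): V_d = 1/1.09·[0.4143·57.9083 + 0.5857·5.4731] = 24.9507
Node 0 (S = 140): V_0 = 1/1.09·[0.4143·108.9984 + 0.5857·24.9507] = 54.8353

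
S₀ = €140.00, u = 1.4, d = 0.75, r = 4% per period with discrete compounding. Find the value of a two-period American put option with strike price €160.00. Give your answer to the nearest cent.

Risk-neutral probability p = (1 + 0.04 − 0.75)/(1.4 − 0.75) = 0.2900/0.6500 = 0.4462
Terminal stock prices: S_uu = 274.4, S_ud = 147, S_dd = 78.75
Terminal payoffs (K − S): max(-114.4, 0) = 0, max(13, 0) = 13, max(81.25, 0) = 81.25
Node u (S = 196): continuation = 1/1.04·[0.4462·0.0000 + 0.5538·13.0000] = 6.9231; exercise value = 0.0000 ≤ continuation, so V_u = 6.9231
Node d (S = 105): continuation = 1/1.04·[0.4462·13.0000 + 0.5538·81.2500] = 48.8462; exercise value = 55.0000 > continuation, so V_d = 55.0000 (exercise)
Node 0 (S = 140): continuation = 1/1.04·[0.4462·6.9231 + 0.5538·55.0000] = 32.2599; exercise value = 20.0000 ≤ continuation, so V_0 = 32.2599

€32.26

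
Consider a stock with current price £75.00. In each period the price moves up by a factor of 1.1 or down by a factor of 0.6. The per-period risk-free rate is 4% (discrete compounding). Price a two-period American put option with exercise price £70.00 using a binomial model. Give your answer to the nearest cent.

Risk-neutral probability p = (1 + 0.04 − 0.6)/(1.1 − 0.6) = 0.4400/0.5000 = 0.8800
Terminal stock prices: S_uu = 90.75, S_ud = 49.5, S_dd = 27
Terminal payoffs (K − S): max(-20.75, 0) = 0, max(20.5, 0) = 20.5, max(43, 0) = 43
Node u (S = 82.5): continuation = 1/1.04·[0.8800·0.0000 + 0.1200·20.5000] = 2.3654; exercise value = 0.0000 ≤ continuation, so V_u = 2.3654
Node d (S = 45): continuation = 1/1.04·[0.8800·20.5000 + 0.1200·43.0000] = 22.3077; exercise value = 25.0000 > continuation, so V_d = 25.0000 (exercise)
Node 0 (S = 75): continuation = 1/1.04·[0.8800·2.3654 + 0.1200·25.0000] = 4.8861; exercise value = 0.0000 ≤ continuation, so V_0 = 4.8861

£4.89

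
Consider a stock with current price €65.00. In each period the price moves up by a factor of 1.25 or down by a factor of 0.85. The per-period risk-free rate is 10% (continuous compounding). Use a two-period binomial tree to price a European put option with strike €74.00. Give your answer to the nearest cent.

€4.77

Risk-neutral probability p = (e^0.1 − 0.85)/(1.25 − 0.85) = 0.2552/0.4000 = 0.6379
Terminal stock prices: S_uu = 101.6, S_ud = 69.06, S_dd = 46.96
Terminal payoffs (K − S): max(-27.56, 0) = 0, max(4.938, 0) = 4.938, max(27.04, 0) = 27.04
Node u (S = 81.25): V_u = e^(−0.1)·[0.6379·0.0000 + 0.3621·4.9375] = 1.6176
Node d (S = 55.25): V_d = e^(−0.1)·[0.6379·4.9375 + 0.3621·27.0375] = 11.7080
Node 0 (S = 65): V_0 = e^(−0.1)·[0.6379·1.6176 + 0.3621·11.7080] = 4.7694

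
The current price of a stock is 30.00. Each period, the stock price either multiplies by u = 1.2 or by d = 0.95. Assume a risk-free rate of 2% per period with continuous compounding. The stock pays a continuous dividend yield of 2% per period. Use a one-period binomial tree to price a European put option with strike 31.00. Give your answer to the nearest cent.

Per-period risk-free factor R = e^0.02 = 1.0202; dividend-adjusted growth = e^(0.02−0.02) = 1.0000.
Risk-neutral probability p = (1.0000 − 0.95)/(1.2 − 0.95) = 0.0500/0.2500 = 0.2000
Terminal stock prices: S_u = 36, S_d = 28.5
Terminal payoffs (K − S): max(-5, 0) = 0, max(2.5, 0) = 2.5
Node 0 (S = 30): V_0 = e^(−0.02)·[0.2000·0.0000 + 0.8000·2.5000] = 1.9604

1.96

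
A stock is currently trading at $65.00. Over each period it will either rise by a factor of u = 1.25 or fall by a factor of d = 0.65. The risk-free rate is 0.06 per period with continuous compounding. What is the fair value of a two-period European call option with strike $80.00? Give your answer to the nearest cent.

$9.01

Risk-neutral probability p = (e^0.06 − 0.65)/(1.25 − 0.65) = 0.4118/0.6000 = 0.6864
Terminal stock prices: S_uu = 101.6, S_ud = 52.81, S_dd = 27.46
Terminal payoffs (S − K): max(21.56, 0) = 21.56, max(-27.19, 0) = 0, max(-52.54, 0) = 0
Node u (S = 81.25): V_u = e^(−0.06)·[0.6864·21.5625 + 0.3136·0.0000] = 13.9385
Node d (S = 42.25): V_d = e^(−0.06)·[0.6864·0.0000 + 0.3136·0.0000] = 0.0000
Node 0 (S = 65): V_0 = e^(−0.06)·[0.6864·13.9385 + 0.3136·0.0000] = 9.0101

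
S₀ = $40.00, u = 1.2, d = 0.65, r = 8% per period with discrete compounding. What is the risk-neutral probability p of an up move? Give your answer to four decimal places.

p = 0.7818

Risk-neutral probability p = (1 + 0.08 − 0.65)/(1.2 − 0.65) = 0.4300/0.5500 = 0.7818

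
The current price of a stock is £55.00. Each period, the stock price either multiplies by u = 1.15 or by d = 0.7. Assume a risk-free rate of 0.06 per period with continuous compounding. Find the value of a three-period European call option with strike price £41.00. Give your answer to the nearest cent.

Risk-neutral probability p = (e^0.06 − 0.7)/(1.15 − 0.7) = 0.3618/0.4500 = 0.8041
Terminal stock prices: S_uuu = 83.65, S_uud = 50.92, S_udd = 30.99, S_ddd = 18.86
Terminal payoffs (S − K): max(42.65, 0) = 42.65, max(9.916, 0) = 9.916, max(-10.01, 0) = 0, max(-22.14, 0) = 0
Node uu (S = 72.74): V_uu = e^(−0.06)·[0.8041·42.6481 + 0.1959·9.9162] = 34.1252
Node ud (S = 44.27): V_ud = e^(−0.06)·[0.8041·9.9162 + 0.1959·0.0000] = 7.5091
Node dd (S = 26.95): V_dd = e^(−0.06)·[0.8041·0.0000 + 0.1959·0.0000] = 0.0000
Node u (S = 63.25): V_u = e^(−0.06)·[0.8041·34.1252 + 0.1959·7.5091] = 27.2270
Node d (S = 38.5): V_d = e^(−0.06)·[0.8041·7.5091 + 0.1959·0.0000] = 5.6863
Node 0 (S = 55): V_0 = e^(−0.06)·[0.8041·27.2270 + 0.1959·5.6863] = 21.6669

£21.67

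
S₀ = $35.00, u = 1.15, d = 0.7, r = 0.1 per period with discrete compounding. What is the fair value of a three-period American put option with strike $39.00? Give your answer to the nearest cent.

$4.00

Risk-neutral probability p = (1 + 0.1 − 0.7)/(1.15 − 0.7) = 0.4000/0.4500 = 0.8889
Terminal stock prices: S_uuu = 53.23, S_uud = 32.4, S_udd = 19.72, S_ddd = 12
Terminal payoffs (K − S): max(-14.23, 0) = 0, max(6.599, 0) = 6.599, max(19.28, 0) = 19.28, max(27, 0) = 27
Node uu (S = 46.29): continuation = 1/1.1·[0.8889·0.0000 + 0.1111·6.5988] = 0.6665; exercise value = 0.0000 ≤ continuation, so V_uu = 0.6665
Node ud (S = 28.17): continuation = 1/1.1·[0.8889·6.5988 + 0.1111·19.2775] = 7.2795; exercise value = 10.8250 > continuation, so V_ud = 10.8250 (exercise)
Node dd (S = 17.15): continuation = 1/1.1·[0.8889·19.2775 + 0.1111·26.9950] = 18.3045; exercise value = 21.8500 > continuation, so V_dd = 21.8500 (exercise)
Node u (S = 40.25): continuation = 1/1.1·[0.8889·0.6665 + 0.1111·10.8250] = 1.6321; exercise value = 0.0000 ≤ continuation, so V_u = 1.6321
Node d (S = 24.5): continuation = 1/1.1·[0.8889·10.8250 + 0.1111·21.8500] = 10.9545; exercise value = 14.5000 > continuation, so V_d = 14.5000 (exercise)
Node 0 (S = 35): continuation = 1/1.1·[0.8889·1.6321 + 0.1111·14.5000] = 2.7835; exercise value = 4.0000 > continuation, so V_0 = 4.0000 (exercise)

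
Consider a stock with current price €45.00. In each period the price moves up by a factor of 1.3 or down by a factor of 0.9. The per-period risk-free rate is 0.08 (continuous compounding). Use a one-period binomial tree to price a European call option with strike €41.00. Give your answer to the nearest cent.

Risk-neutral probability p = (e^0.08 − 0.9)/(1.3 − 0.9) = 0.1833/0.4000 = 0.4582
Terminal stock prices: S_u = 58.5, S_d = 40.5
Terminal payoffs (S − K): max(17.5, 0) = 17.5, max(-0.5, 0) = 0
Node 0 (S = 45): V_0 = e^(−0.08)·[0.4582·17.5000 + 0.5418·0.0000] = 7.4023

€7.40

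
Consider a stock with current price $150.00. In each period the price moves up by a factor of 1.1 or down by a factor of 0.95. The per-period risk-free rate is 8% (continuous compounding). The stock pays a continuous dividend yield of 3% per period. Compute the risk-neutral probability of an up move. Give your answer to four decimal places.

Per-period risk-free factor R = e^0.08 = 1.0833; dividend-adjusted growth = e^(0.08−0.03) = 1.0513.
Risk-neutral probability p = (1.0513 − 0.95)/(1.1 − 0.95) = 0.1013/0.1500 = 0.6751

p = 0.6751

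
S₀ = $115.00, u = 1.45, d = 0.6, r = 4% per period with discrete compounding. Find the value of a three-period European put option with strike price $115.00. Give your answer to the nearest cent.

$26.65

Risk-neutral probability p = (1 + 0.04 − 0.6)/(1.45 − 0.6) = 0.4400/0.8500 = 0.5176
Terminal stock prices: S_uuu = 350.6, S_uud = 145.1, S_udd = 60.03, S_ddd = 24.84
Terminal payoffs (K − S): max(-235.6, 0) = 0, max(-30.07, 0) = 0, max(54.97, 0) = 54.97, max(90.16, 0) = 90.16
Node uu (S = 241.8): V_uu = 1/1.04·[0.5176·0.0000 + 0.4824·0.0000] = 0.0000
Node ud (S = 100): V_ud = 1/1.04·[0.5176·0.0000 + 0.4824·54.9700] = 25.4951
Node dd (S = 41.4): V_dd = 1/1.04·[0.5176·54.9700 + 0.4824·90.1600] = 69.1769
Node u (S = 166.8): V_u = 1/1.04·[0.5176·0.0000 + 0.4824·25.4951] = 11.8247
Node d (S = 69): V_d = 1/1.04·[0.5176·25.4951 + 0.4824·69.1769] = 44.7742
Node 0 (S = 115): V_0 = 1/1.04·[0.5176·11.8247 + 0.4824·44.7742] = 26.6519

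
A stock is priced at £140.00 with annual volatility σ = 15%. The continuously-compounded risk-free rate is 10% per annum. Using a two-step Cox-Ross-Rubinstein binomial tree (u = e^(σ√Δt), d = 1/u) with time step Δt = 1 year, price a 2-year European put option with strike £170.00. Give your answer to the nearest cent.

£9.43

CRR parameters: u = e^(σ√Δt) = e^(0.15·√1) = 1.1618, d = 1/u = 0.8607
Per-period rate: rΔt = 0.1·1 = 0.1, so R = e^0.1 = 1.1052
Risk-neutral probability p = (e^0.1 − 0.8607)/(1.1618 − 0.8607) = 0.2445/0.3011 = 0.8118
Terminal stock prices: S_uu = 189, S_ud = 140, S_dd = 103.7
Terminal payoffs (K − S): max(-18.98, 0) = 0, max(30, 0) = 30, max(66.29, 0) = 66.29
Node u (S = 162.7): V_u = e^(−0.1)·[0.8118·0.0000 + 0.1882·30.0000] = 5.1079
Node d (S = 120.5): V_d = e^(−0.1)·[0.8118·30.0000 + 0.1882·66.2854] = 33.3232
Node 0 (S = 140): V_0 = e^(−0.1)·[0.8118·5.1079 + 0.1882·33.3232] = 9.4259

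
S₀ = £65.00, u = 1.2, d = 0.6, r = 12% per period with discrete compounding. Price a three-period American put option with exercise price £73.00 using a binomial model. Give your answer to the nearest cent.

Risk-neutral probability p = (1 + 0.12 − 0.6)/(1.2 − 0.6) = 0.5200/0.6000 = 0.8667
Terminal stock prices: S_uuu = 112.3, S_uud = 56.16, S_udd = 28.08, S_ddd = 14.04
Terminal payoffs (K − S): max(-39.32, 0) = 0, max(16.84, 0) = 16.84, max(44.92, 0) = 44.92, max(58.96, 0) = 58.96
Node uu (S = 93.6): continuation = 1/1.12·[0.8667·0.0000 + 0.1333·16.8400] = 2.0048; exercise value = 0.0000 ≤ continuation, so V_uu = 2.0048
Node ud (S = 46.8): continuation = 1/1.12·[0.8667·16.8400 + 0.1333·44.9200] = 18.3786; exercise value = 26.2000 > continuation, so V_ud = 26.2000 (exercise)
Node dd (S = 23.4): continuation = 1/1.12·[0.8667·44.9200 + 0.1333·58.9600] = 41.7786; exercise value = 49.6000 > continuation, so V_dd = 49.6000 (exercise)
Node u (S = 78): continuation = 1/1.12·[0.8667·2.0048 + 0.1333·26.2000] = 4.6704; exercise value = 0.0000 ≤ continuation, so V_u = 4.6704
Node d (S = 39): continuation = 1/1.12·[0.8667·26.2000 + 0.1333·49.6000] = 26.1786; exercise value = 34.0000 > continuation, so V_d = 34.0000 (exercise)
Node 0 (S = 65): continuation = 1/1.12·[0.8667·4.6704 + 0.1333·34.0000] = 7.6616; exercise value = 8.0000 > continuation, so V_0 = 8.0000 (exercise)

£8.00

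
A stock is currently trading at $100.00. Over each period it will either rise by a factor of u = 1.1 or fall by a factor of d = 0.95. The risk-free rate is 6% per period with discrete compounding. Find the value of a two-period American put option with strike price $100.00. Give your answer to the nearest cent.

Risk-neutral probability p = (1 + 0.06 − 0.95)/(1.1 − 0.95) = 0.1100/0.1500 = 0.7333
Terminal stock prices: S_uu = 121, S_ud = 104.5, S_dd = 90.25
Terminal payoffs (K − S): max(-21, 0) = 0, max(-4.5, 0) = 0, max(9.75, 0) = 9.75
Node u (S = 110): continuation = 1/1.06·[0.7333·0.0000 + 0.2667·0.0000] = 0.0000; exercise value = 0.0000 ≤ continuation, so V_u = 0.0000
Node d (S = 95): continuation = 1/1.06·[0.7333·0.0000 + 0.2667·9.7500] = 2.4528; exercise value = 5.0000 > continuation, so V_d = 5.0000 (exercise)
Node 0 (S = 100): continuation = 1/1.06·[0.7333·0.0000 + 0.2667·5.0000] = 1.2579; exercise value = 0.0000 ≤ continuation, so V_0 = 1.2579

$1.26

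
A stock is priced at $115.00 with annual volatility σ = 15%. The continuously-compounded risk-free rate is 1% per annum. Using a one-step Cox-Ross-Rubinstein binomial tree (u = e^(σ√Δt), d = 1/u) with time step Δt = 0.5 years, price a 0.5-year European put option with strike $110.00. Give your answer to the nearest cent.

$3.29

CRR parameters: u = e^(σ√Δt) = e^(0.15·√0.5) = 1.1119, d = 1/u = 0.8994
Per-period rate: rΔt = 0.01·0.5 = 0.005, so R = e^0.005 = 1.0050
Risk-neutral probability p = (e^0.005 − 0.8994)/(1.1119 − 0.8994) = 0.1056/0.2125 = 0.4971
Terminal stock prices: S_u = 127.9, S_d = 103.4
Terminal payoffs (K − S): max(-17.87, 0) = 0, max(6.573, 0) = 6.573
Node 0 (S = 115): V_0 = e^(−0.005)·[0.4971·0.0000 + 0.5029·6.5730] = 3.2891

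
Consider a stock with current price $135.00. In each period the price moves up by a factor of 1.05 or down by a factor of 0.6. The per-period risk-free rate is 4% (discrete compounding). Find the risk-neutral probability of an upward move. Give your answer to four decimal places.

Risk-neutral probability p = (1 + 0.04 − 0.6)/(1.05 − 0.6) = 0.4400/0.4500 = 0.9778

p = 0.9778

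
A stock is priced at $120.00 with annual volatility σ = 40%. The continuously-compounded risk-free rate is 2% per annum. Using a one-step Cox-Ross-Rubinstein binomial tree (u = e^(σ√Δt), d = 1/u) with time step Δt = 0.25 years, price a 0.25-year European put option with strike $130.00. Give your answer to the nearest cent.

CRR parameters: u = e^(σ√Δt) = e^(0.4·√0.25) = 1.2214, d = 1/u = 0.8187
Per-period rate: rΔt = 0.02·0.25 = 0.005, so R = e^0.005 = 1.0050
Risk-neutral probability p = (e^0.005 − 0.8187)/(1.2214 − 0.8187) = 0.1863/0.4027 = 0.4626
Terminal stock prices: S_u = 146.6, S_d = 98.25
Terminal payoffs (K − S): max(-16.57, 0) = 0, max(31.75, 0) = 31.75
Node 0 (S = 120): V_0 = e^(−0.005)·[0.4626·0.0000 + 0.5374·31.7523] = 16.9781

$16.98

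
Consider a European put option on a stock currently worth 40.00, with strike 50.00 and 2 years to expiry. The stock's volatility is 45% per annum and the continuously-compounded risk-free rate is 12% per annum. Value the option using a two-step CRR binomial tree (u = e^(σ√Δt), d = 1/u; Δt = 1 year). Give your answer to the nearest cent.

CRR parameters: u = e^(σ√Δt) = e^(0.45·√1) = 1.5683, d = 1/u = 0.6376
Per-period rate: rΔt = 0.12·1 = 0.12, so R = e^0.12 = 1.1275
Risk-neutral probability p = (e^0.12 − 0.6376)/(1.5683 − 0.6376) = 0.4899/0.9307 = 0.5264
Terminal stock prices: S_uu = 98.38, S_ud = 40, S_dd = 16.26
Terminal payoffs (K − S): max(-48.38, 0) = 0, max(10, 0) = 10, max(33.74, 0) = 33.74
Node u (S = 62.73): V_u = e^(−0.12)·[0.5264·0.0000 + 0.4736·10.0000] = 4.2009
Node d (S = 25.51): V_d = e^(−0.12)·[0.5264·10.0000 + 0.4736·33.7372] = 18.8409
Node 0 (S = 40): V_0 = e^(−0.12)·[0.5264·4.2009 + 0.4736·18.8409] = 9.8759

9.88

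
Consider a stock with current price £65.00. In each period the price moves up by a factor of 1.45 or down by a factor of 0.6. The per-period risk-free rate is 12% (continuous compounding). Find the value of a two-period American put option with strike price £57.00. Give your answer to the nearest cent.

£6.14

Risk-neutral probability p = (e^0.12 − 0.6)/(1.45 − 0.6) = 0.5275/0.8500 = 0.6206
Terminal stock prices: S_uu = 136.7, S_ud = 56.55, S_dd = 23.4
Terminal payoffs (K − S): max(-79.66, 0) = 0, max(0.45, 0) = 0.45, max(33.6, 0) = 33.6
Node u (S = 94.25): continuation = e^(−0.12)·[0.6206·0.0000 + 0.3794·0.4500] = 0.1514; exercise value = 0.0000 ≤ continuation, so V_u = 0.1514
Node d (S = 39): continuation = e^(−0.12)·[0.6206·0.4500 + 0.3794·33.6000] = 11.5545; exercise value = 18.0000 > continuation, so V_d = 18.0000 (exercise)
Node 0 (S = 65): continuation = e^(−0.12)·[0.6206·0.1514 + 0.3794·18.0000] = 6.1406; exercise value = 0.0000 ≤ continuation, so V_0 = 6.1406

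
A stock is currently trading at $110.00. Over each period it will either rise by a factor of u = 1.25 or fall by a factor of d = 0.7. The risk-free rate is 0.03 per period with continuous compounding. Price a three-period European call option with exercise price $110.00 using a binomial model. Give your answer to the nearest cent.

$24.86

Risk-neutral probability p = (e^0.03 − 0.7)/(1.25 − 0.7) = 0.3305/0.5500 = 0.6008
Terminal stock prices: S_uuu = 214.8, S_uud = 120.3, S_udd = 67.37, S_ddd = 37.73
Terminal payoffs (S − K): max(104.8, 0) = 104.8, max(10.31, 0) = 10.31, max(-42.63, 0) = 0, max(-72.27, 0) = 0
Node uu (S = 171.9): V_uu = e^(−0.03)·[0.6008·104.8438 + 0.3992·10.3125] = 65.1260
Node ud (S = 96.25): V_ud = e^(−0.03)·[0.6008·10.3125 + 0.3992·0.0000] = 6.0129
Node dd (S = 53.9): V_dd = e^(−0.03)·[0.6008·0.0000 + 0.3992·0.0000] = 0.0000
Node u (S = 137.5): V_u = e^(−0.03)·[0.6008·65.1260 + 0.3992·6.0129] = 40.3022
Node d (S = 77): V_d = e^(−0.03)·[0.6008·6.0129 + 0.3992·0.0000] = 3.5059
Node 0 (S = 110): V_0 = e^(−0.03)·[0.6008·40.3022 + 0.3992·3.5059] = 24.8571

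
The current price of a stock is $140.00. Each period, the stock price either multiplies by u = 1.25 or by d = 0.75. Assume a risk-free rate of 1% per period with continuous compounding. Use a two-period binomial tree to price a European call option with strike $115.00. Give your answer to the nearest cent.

Risk-neutral probability p = (e^0.01 − 0.75)/(1.25 − 0.75) = 0.2601/0.5000 = 0.5201
Terminal stock prices: S_uu = 218.8, S_ud = 131.2, S_dd = 78.75
Terminal payoffs (S − K): max(103.8, 0) = 103.8, max(16.25, 0) = 16.25, max(-36.25, 0) = 0
Node u (S = 175): V_u = e^(−0.01)·[0.5201·103.7500 + 0.4799·16.2500] = 61.1443
Node d (S = 105): V_d = e^(−0.01)·[0.5201·16.2500 + 0.4799·0.0000] = 8.3675
Node 0 (S = 140): V_0 = e^(−0.01)·[0.5201·61.1443 + 0.4799·8.3675] = 35.4603

$35.46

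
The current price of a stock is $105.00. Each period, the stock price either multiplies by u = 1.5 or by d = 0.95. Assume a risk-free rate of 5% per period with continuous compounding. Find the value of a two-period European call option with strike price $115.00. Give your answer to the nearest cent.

$13.13

Risk-neutral probability p = (e^0.05 − 0.95)/(1.5 − 0.95) = 0.1013/0.5500 = 0.1841
Terminal stock prices: S_uu = 236.2, S_ud = 149.6, S_dd = 94.76
Terminal payoffs (S − K): max(121.2, 0) = 121.2, max(34.62, 0) = 34.62, max(-20.24, 0) = 0
Node u (S = 157.5): V_u = e^(−0.05)·[0.1841·121.2500 + 0.8159·34.6250] = 48.1086
Node d (S = 99.75): V_d = e^(−0.05)·[0.1841·34.6250 + 0.8159·0.0000] = 6.0645
Node 0 (S = 105): V_0 = e^(−0.05)·[0.1841·48.1086 + 0.8159·6.0645] = 13.1328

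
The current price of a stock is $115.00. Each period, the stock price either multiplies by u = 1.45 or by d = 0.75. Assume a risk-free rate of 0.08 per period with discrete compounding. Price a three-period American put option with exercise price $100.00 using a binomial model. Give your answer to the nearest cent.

$9.76

Risk-neutral probability p = (1 + 0.08 − 0.75)/(1.45 − 0.75) = 0.3300/0.7000 = 0.4714
Terminal stock prices: S_uuu = 350.6, S_uud = 181.3, S_udd = 93.8, S_ddd = 48.52
Terminal payoffs (K − S): max(-250.6, 0) = 0, max(-81.34, 0) = 0, max(6.203, 0) = 6.203, max(51.48, 0) = 51.48
Node uu (S = 241.8): continuation = 1/1.08·[0.4714·0.0000 + 0.5286·0.0000] = 0.0000; exercise value = 0.0000 ≤ continuation, so V_uu = 0.0000
Node ud (S = 125.1): continuation = 1/1.08·[0.4714·0.0000 + 0.5286·6.2031] = 3.0359; exercise value = 0.0000 ≤ continuation, so V_ud = 3.0359
Node dd (S = 64.69): continuation = 1/1.08·[0.4714·6.2031 + 0.5286·51.4844] = 27.9051; exercise value = 35.3125 > continuation, so V_dd = 35.3125 (exercise)
Node u (S = 166.8): continuation = 1/1.08·[0.4714·0.0000 + 0.5286·3.0359] = 1.4858; exercise value = 0.0000 ≤ continuation, so V_u = 1.4858
Node d (S = 86.25): continuation = 1/1.08·[0.4714·3.0359 + 0.5286·35.3125] = 18.6078; exercise value = 13.7500 ≤ continuation, so V_d = 18.6078
Node 0 (S = 115): continuation = 1/1.08·[0.4714·1.4858 + 0.5286·18.6078] = 9.7556; exercise value = 0.0000 ≤ continuation, so V_0 = 9.7556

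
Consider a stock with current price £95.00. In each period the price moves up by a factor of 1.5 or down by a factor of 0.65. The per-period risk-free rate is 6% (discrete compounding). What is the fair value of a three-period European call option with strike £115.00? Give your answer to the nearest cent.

Risk-neutral probability p = (1 + 0.06 − 0.65)/(1.5 − 0.65) = 0.4100/0.8500 = 0.4824
Terminal stock prices: S_uuu = 320.6, S_uud = 138.9, S_udd = 60.21, S_ddd = 26.09
Terminal payoffs (S − K): max(205.6, 0) = 205.6, max(23.94, 0) = 23.94, max(-54.79, 0) = 0, max(-88.91, 0) = 0
Node uu (S = 213.8): V_uu = 1/1.06·[0.4824·205.6250 + 0.5176·23.9375] = 105.2594
Node ud (S = 92.62): V_ud = 1/1.06·[0.4824·23.9375 + 0.5176·0.0000] = 10.8928
Node dd (S = 40.14): V_dd = 1/1.06·[0.4824·0.0000 + 0.5176·0.0000] = 0.0000
Node u (S = 142.5): V_u = 1/1.06·[0.4824·105.2594 + 0.5176·10.8928] = 53.2177
Node d (S = 61.75): V_d = 1/1.06·[0.4824·10.8928 + 0.5176·0.0000] = 4.9567
Node 0 (S = 95): V_0 = 1/1.06·[0.4824·53.2177 + 0.5176·4.9567] = 26.6373

£26.64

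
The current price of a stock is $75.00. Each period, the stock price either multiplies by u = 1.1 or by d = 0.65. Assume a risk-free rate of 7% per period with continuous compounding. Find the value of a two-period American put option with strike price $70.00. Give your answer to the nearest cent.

$2.03

Risk-neutral probability p = (e^0.07 − 0.65)/(1.1 − 0.65) = 0.4225/0.4500 = 0.9389
Terminal stock prices: S_uu = 90.75, S_ud = 53.62, S_dd = 31.69
Terminal payoffs (K − S): max(-20.75, 0) = 0, max(16.38, 0) = 16.38, max(38.31, 0) = 38.31
Node u (S = 82.5): continuation = e^(−0.07)·[0.9389·0.0000 + 0.0611·16.3750] = 0.9328; exercise value = 0.0000 ≤ continuation, so V_u = 0.9328
Node d (S = 48.75): continuation = e^(−0.07)·[0.9389·16.3750 + 0.0611·38.3125] = 16.5176; exercise value = 21.2500 > continuation, so V_d = 21.2500 (exercise)
Node 0 (S = 75): continuation = e^(−0.07)·[0.9389·0.9328 + 0.0611·21.2500] = 2.0270; exercise value = 0.0000 ≤ continuation, so V_0 = 2.0270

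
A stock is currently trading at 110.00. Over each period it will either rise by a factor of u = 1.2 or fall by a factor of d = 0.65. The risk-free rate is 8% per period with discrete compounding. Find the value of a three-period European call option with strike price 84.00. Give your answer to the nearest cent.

Risk-neutral probability p = (1 + 0.08 − 0.65)/(1.2 − 0.65) = 0.4300/0.5500 = 0.7818
Terminal stock prices: S_uuu = 190.1, S_uud = 103, S_udd = 55.77, S_ddd = 30.21
Terminal payoffs (S − K): max(106.1, 0) = 106.1, max(18.96, 0) = 18.96, max(-28.23, 0) = 0, max(-53.79, 0) = 0
Node uu (S = 158.4): V_uu = 1/1.08·[0.7818·106.0800 + 0.2182·18.9600] = 80.6222
Node ud (S = 85.8): V_ud = 1/1.08·[0.7818·18.9600 + 0.2182·0.0000] = 13.7253
Node dd (S = 46.48): V_dd = 1/1.08·[0.7818·0.0000 + 0.2182·0.0000] = 0.0000
Node u (S = 132): V_u = 1/1.08·[0.7818·80.6222 + 0.2182·13.7253] = 61.1357
Node d (S = 71.5): V_d = 1/1.08·[0.7818·13.7253 + 0.2182·0.0000] = 9.9358
Node 0 (S = 110): V_0 = 1/1.08·[0.7818·61.1357 + 0.2182·9.9358] = 46.2637

46.26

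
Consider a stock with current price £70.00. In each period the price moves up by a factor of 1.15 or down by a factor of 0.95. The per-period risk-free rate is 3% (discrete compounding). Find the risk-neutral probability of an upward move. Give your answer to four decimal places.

p = 0.4000

Risk-neutral probability p = (1 + 0.03 − 0.95)/(1.15 − 0.95) = 0.0800/0.2000 = 0.4000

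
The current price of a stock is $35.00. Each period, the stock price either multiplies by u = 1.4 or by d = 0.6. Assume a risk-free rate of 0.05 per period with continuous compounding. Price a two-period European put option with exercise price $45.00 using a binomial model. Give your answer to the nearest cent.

$12.51

Risk-neutral probability p = (e^0.05 − 0.6)/(1.4 − 0.6) = 0.4513/0.8000 = 0.5641
Terminal stock prices: S_uu = 68.6, S_ud = 29.4, S_dd = 12.6
Terminal payoffs (K − S): max(-23.6, 0) = 0, max(15.6, 0) = 15.6, max(32.4, 0) = 32.4
Node u (S = 49): V_u = e^(−0.05)·[0.5641·0.0000 + 0.4359·15.6000] = 6.4686
Node d (S = 21): V_d = e^(−0.05)·[0.5641·15.6000 + 0.4359·32.4000] = 21.8053
Node 0 (S = 35): V_0 = e^(−0.05)·[0.5641·6.4686 + 0.4359·21.8053] = 12.5125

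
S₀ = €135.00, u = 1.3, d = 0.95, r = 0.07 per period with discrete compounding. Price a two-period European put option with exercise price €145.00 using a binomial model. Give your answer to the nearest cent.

€8.74

Risk-neutral probability p = (1 + 0.07 − 0.95)/(1.3 − 0.95) = 0.1200/0.3500 = 0.3429
Terminal stock prices: S_uu = 228.2, S_ud = 166.7, S_dd = 121.8
Terminal payoffs (K − S): max(-83.15, 0) = 0, max(-21.72, 0) = 0, max(23.16, 0) = 23.16
Node u (S = 175.5): V_u = 1/1.07·[0.3429·0.0000 + 0.6571·0.0000] = 0.0000
Node d (S = 128.2): V_d = 1/1.07·[0.3429·0.0000 + 0.6571·23.1625] = 14.2253
Node 0 (S = 135): V_0 = 1/1.07·[0.3429·0.0000 + 0.6571·14.2253] = 8.7365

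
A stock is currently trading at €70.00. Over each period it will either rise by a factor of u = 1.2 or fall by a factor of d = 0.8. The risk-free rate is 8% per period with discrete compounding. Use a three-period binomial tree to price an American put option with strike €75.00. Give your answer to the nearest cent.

Risk-neutral probability p = (1 + 0.08 − 0.8)/(1.2 − 0.8) = 0.2800/0.4000 = 0.7000
Terminal stock prices: S_uuu = 121, S_uud = 80.64, S_udd = 53.76, S_ddd = 35.84
Terminal payoffs (K − S): max(-45.96, 0) = 0, max(-5.64, 0) = 0, max(21.24, 0) = 21.24, max(39.16, 0) = 39.16
Node uu (S = 100.8): continuation = 1/1.08·[0.7000·0.0000 + 0.3000·0.0000] = 0.0000; exercise value = 0.0000 ≤ continuation, so V_uu = 0.0000
Node ud (S = 67.2): continuation = 1/1.08·[0.7000·0.0000 + 0.3000·21.2400] = 5.9000; exercise value = 7.8000 > continuation, so V_ud = 7.8000 (exercise)
Node dd (S = 44.8): continuation = 1/1.08·[0.7000·21.2400 + 0.3000·39.1600] = 24.6444; exercise value = 30.2000 > continuation, so V_dd = 30.2000 (exercise)
Node u (S = 84): continuation = 1/1.08·[0.7000·0.0000 + 0.3000·7.8000] = 2.1667; exercise value = 0.0000 ≤ continuation, so V_u = 2.1667
Node d (S = 56): continuation = 1/1.08·[0.7000·7.8000 + 0.3000·30.2000] = 13.4444; exercise value = 19.0000 > continuation, so V_d = 19.0000 (exercise)
Node 0 (S = 70): continuation = 1/1.08·[0.7000·2.1667 + 0.3000·19.0000] = 6.6821; exercise value = 5.0000 ≤ continuation, so V_0 = 6.6821

€6.68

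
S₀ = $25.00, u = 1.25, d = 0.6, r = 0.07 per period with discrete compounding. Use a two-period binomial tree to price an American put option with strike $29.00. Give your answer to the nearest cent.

Risk-neutral probability p = (1 + 0.07 − 0.6)/(1.25 − 0.6) = 0.4700/0.6500 = 0.7231
Terminal stock prices: S_uu = 39.06, S_ud = 18.75, S_dd = 9
Terminal payoffs (K − S): max(-10.06, 0) = 0, max(10.25, 0) = 10.25, max(20, 0) = 20
Node u (S = 31.25): continuation = 1/1.07·[0.7231·0.0000 + 0.2769·10.2500] = 2.6528; exercise value = 0.0000 ≤ continuation, so V_u = 2.6528
Node d (S = 15): continuation = 1/1.07·[0.7231·10.2500 + 0.2769·20.0000] = 12.1028; exercise value = 14.0000 > continuation, so V_d = 14.0000 (exercise)
Node 0 (S = 25): continuation = 1/1.07·[0.7231·2.6528 + 0.2769·14.0000] = 5.4160; exercise value = 4.0000 ≤ continuation, so V_0 = 5.4160

$5.42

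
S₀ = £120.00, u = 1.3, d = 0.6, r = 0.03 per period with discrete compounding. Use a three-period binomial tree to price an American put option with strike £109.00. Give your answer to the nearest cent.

£18.28

Risk-neutral probability p = (1 + 0.03 − 0.6)/(1.3 − 0.6) = 0.4300/0.7000 = 0.6143
Terminal stock prices: S_uuu = 263.6, S_uud = 121.7, S_udd = 56.16, S_ddd = 25.92
Terminal payoffs (K − S): max(-154.6, 0) = 0, max(-12.68, 0) = 0, max(52.84, 0) = 52.84, max(83.08, 0) = 83.08
Node uu (S = 202.8): continuation = 1/1.03·[0.6143·0.0000 + 0.3857·0.0000] = 0.0000; exercise value = 0.0000 ≤ continuation, so V_uu = 0.0000
Node ud (S = 93.6): continuation = 1/1.03·[0.6143·0.0000 + 0.3857·52.8400] = 19.7875; exercise value = 15.4000 ≤ continuation, so V_ud = 19.7875
Node dd (S = 43.2): continuation = 1/1.03·[0.6143·52.8400 + 0.3857·83.0800] = 62.6252; exercise value = 65.8000 > continuation, so V_dd = 65.8000 (exercise)
Node u (S = 156): continuation = 1/1.03·[0.6143·0.0000 + 0.3857·19.7875] = 7.4100; exercise value = 0.0000 ≤ continuation, so V_u = 7.4100
Node d (S = 72): continuation = 1/1.03·[0.6143·19.7875 + 0.3857·65.8000] = 36.4419; exercise value = 37.0000 > continuation, so V_d = 37.0000 (exercise)
Node 0 (S = 120): continuation = 1/1.03·[0.6143·7.4100 + 0.3857·37.0000] = 18.2751; exercise value = 0.0000 ≤ continuation, so V_0 = 18.2751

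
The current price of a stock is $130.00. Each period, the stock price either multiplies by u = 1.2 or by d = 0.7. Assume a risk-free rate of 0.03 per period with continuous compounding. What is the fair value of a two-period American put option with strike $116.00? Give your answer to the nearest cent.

$9.66

Risk-neutral probability p = (e^0.03 − 0.7)/(1.2 − 0.7) = 0.3305/0.5000 = 0.6609
Terminal stock prices: S_uu = 187.2, S_ud = 109.2, S_dd = 63.7
Terminal payoffs (K − S): max(-71.2, 0) = 0, max(6.8, 0) = 6.8, max(52.3, 0) = 52.3
Node u (S = 156): continuation = e^(−0.03)·[0.6609·0.0000 + 0.3391·6.8000] = 2.2377; exercise value = 0.0000 ≤ continuation, so V_u = 2.2377
Node d (S = 91): continuation = e^(−0.03)·[0.6609·6.8000 + 0.3391·52.3000] = 21.5717; exercise value = 25.0000 > continuation, so V_d = 25.0000 (exercise)
Node 0 (S = 130): continuation = e^(−0.03)·[0.6609·2.2377 + 0.3391·25.0000] = 9.6619; exercise value = 0.0000 ≤ continuation, so V_0 = 9.6619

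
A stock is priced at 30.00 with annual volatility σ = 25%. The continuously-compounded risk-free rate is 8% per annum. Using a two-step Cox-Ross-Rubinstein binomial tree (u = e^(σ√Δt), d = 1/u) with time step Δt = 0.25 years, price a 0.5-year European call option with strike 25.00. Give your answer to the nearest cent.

6.30

CRR parameters: u = e^(σ√Δt) = e^(0.25·√0.25) = 1.1331, d = 1/u = 0.8825
Per-period rate: rΔt = 0.08·0.25 = 0.02, so R = e^0.02 = 1.0202
Risk-neutral probability p = (e^0.02 − 0.8825)/(1.1331 − 0.8825) = 0.1377/0.2507 = 0.5494
Terminal stock prices: S_uu = 38.52, S_ud = 30, S_dd = 23.36
Terminal payoffs (S − K): max(13.52, 0) = 13.52, max(5, 0) = 5, max(-1.636, 0) = 0
Node u (S = 33.99): V_u = e^(−0.02)·[0.5494·13.5208 + 0.4506·5.0000] = 9.4895
Node d (S = 26.47): V_d = e^(−0.02)·[0.5494·5.0000 + 0.4506·0.0000] = 2.6925
Node 0 (S = 30): V_0 = e^(−0.02)·[0.5494·9.4895 + 0.4506·2.6925] = 6.2994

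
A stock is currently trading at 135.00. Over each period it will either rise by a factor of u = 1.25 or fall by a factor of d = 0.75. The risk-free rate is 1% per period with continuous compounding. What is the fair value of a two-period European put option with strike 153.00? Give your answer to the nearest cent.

30.33

Risk-neutral probability p = (e^0.01 − 0.75)/(1.25 − 0.75) = 0.2601/0.5000 = 0.5201
Terminal stock prices: S_uu = 210.9, S_ud = 126.6, S_dd = 75.94
Terminal payoffs (K − S): max(-57.94, 0) = 0, max(26.44, 0) = 26.44, max(77.06, 0) = 77.06
Node u (S = 168.8): V_u = e^(−0.01)·[0.5201·0.0000 + 0.4799·26.4375] = 12.5611
Node d (S = 101.2): V_d = e^(−0.01)·[0.5201·26.4375 + 0.4799·77.0625] = 50.2276
Node 0 (S = 135): V_0 = e^(−0.01)·[0.5201·12.5611 + 0.4799·50.2276] = 30.3324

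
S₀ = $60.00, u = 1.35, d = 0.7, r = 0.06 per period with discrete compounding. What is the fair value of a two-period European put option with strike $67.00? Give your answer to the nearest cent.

Risk-neutral probability p = (1 + 0.06 − 0.7)/(1.35 − 0.7) = 0.3600/0.6500 = 0.5538
Terminal stock prices: S_uu = 109.4, S_ud = 56.7, S_dd = 29.4
Terminal payoffs (K − S): max(-42.35, 0) = 0, max(10.3, 0) = 10.3, max(37.6, 0) = 37.6
Node u (S = 81): V_u = 1/1.06·[0.5538·0.0000 + 0.4462·10.3000] = 4.3353
Node d (S = 42): V_d = 1/1.06·[0.5538·10.3000 + 0.4462·37.6000] = 21.2075
Node 0 (S = 60): V_0 = 1/1.06·[0.5538·4.3353 + 0.4462·21.2075] = 11.1914

$11.19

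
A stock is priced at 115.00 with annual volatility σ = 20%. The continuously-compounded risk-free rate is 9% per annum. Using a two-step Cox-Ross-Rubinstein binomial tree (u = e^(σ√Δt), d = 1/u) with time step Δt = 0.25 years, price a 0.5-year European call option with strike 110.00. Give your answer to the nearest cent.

CRR parameters: u = e^(σ√Δt) = e^(0.2·√0.25) = 1.1052, d = 1/u = 0.9048
Per-period rate: rΔt = 0.09·0.25 = 0.0225, so R = e^0.0225 = 1.0228
Risk-neutral probability p = (e^0.0225 − 0.9048)/(1.1052 − 0.9048) = 0.1179/0.2003 = 0.5886
Terminal stock prices: S_uu = 140.5, S_ud = 115, S_dd = 94.15
Terminal payoffs (S − K): max(30.46, 0) = 30.46, max(5, 0) = 5, max(-15.85, 0) = 0
Node u (S = 127.1): V_u = e^(−0.0225)·[0.5886·30.4613 + 0.4114·5.0000] = 19.5420
Node d (S = 104.1): V_d = e^(−0.0225)·[0.5886·5.0000 + 0.4114·0.0000] = 2.8776
Node 0 (S = 115): V_0 = e^(−0.0225)·[0.5886·19.5420 + 0.4114·2.8776] = 12.4041

12.40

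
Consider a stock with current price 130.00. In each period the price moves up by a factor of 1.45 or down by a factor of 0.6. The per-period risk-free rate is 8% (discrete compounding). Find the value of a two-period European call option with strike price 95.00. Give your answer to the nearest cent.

Risk-neutral probability p = (1 + 0.08 − 0.6)/(1.45 − 0.6) = 0.4800/0.8500 = 0.5647
Terminal stock prices: S_uu = 273.3, S_ud = 113.1, S_dd = 46.8
Terminal payoffs (S − K): max(178.3, 0) = 178.3, max(18.1, 0) = 18.1, max(-48.2, 0) = 0
Node u (S = 188.5): V_u = 1/1.08·[0.5647·178.3250 + 0.4353·18.1000] = 100.5370
Node d (S = 78): V_d = 1/1.08·[0.5647·18.1000 + 0.4353·0.0000] = 9.4641
Node 0 (S = 130): V_0 = 1/1.08·[0.5647·100.5370 + 0.4353·9.4641] = 56.3829

56.38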